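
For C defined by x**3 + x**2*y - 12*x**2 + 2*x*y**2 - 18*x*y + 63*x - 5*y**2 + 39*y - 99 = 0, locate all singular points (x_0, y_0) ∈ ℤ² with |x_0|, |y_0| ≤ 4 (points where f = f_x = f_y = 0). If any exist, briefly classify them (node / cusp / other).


Singular points: {(3, 3)}; classification: cusp.

Compute partial derivatives:
  f_x = 3*x**2 + 2*x*y - 24*x + 2*y**2 - 18*y + 63.
  f_y = x**2 + 4*x*y - 18*x - 10*y + 39.
Scan x_0 ∈ {−4, ..., 4}. For each x_0, f_y(x_0, y) is a polynomial in y; find its integer roots y ∈ {−4, ..., 4}, then test f_x and f at those candidates.
  x = -4: f_y(-4, y) = 127 - 26*y; no integer root y with |y| ≤ 4.
  x = -3: f_y(-3, y) = 102 - 22*y; no integer root y with |y| ≤ 4.
  x = -2: f_y(-2, y) = 79 - 18*y; no integer root y with |y| ≤ 4.
  x = -1: f_y(-1, y) = 58 - 14*y; no integer root y with |y| ≤ 4.
  x = 0: f_y(0, y) = 39 - 10*y; no integer root y with |y| ≤ 4.
  x = 1: f_y(1, y) = 22 - 6*y; no integer root y with |y| ≤ 4.
  x = 2: f_y(2, y) = 7 - 2*y; no integer root y with |y| ≤ 4.
  x = 3: f_y(3, y) = 2*y - 6; vanishes at y ∈ {3}. (3, 3): f_x = 0, f = 0 — SINGULAR.
  x = 4: f_y(4, y) = 6*y - 17; no integer root y with |y| ≤ 4.
Only singular point on the grid: (3, 3).
Classify: substitute x = 3 + u, y = 3 + v and expand: f = u**3 + u**2*v + 2*u*v**2 + v**2.
No constant or linear terms (consistent with a singular point). Quadratic part: v**2. Cubic part: u**3 + u**2*v + 2*u*v**2.
The quadratic part v**2 is a perfect square, so there is a single (double) tangent line v = 0, i.e. y = 3. Restricting the cubic part to that line (v = 0) leaves u**3 ≠ 0, so f is not divisible by v and the branch is v² ≈ -u**3 to lowest order — this is a cusp.
Classification: cusp.


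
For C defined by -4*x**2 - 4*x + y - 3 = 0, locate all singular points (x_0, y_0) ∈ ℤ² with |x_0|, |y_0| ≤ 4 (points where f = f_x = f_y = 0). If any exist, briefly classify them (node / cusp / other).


No singular points in the scanned grid; C is smooth there.

Compute partial derivatives:
  f_x = -8*x - 4.
  f_y = 1.
f_y = 1 is a nonzero constant, so f_y never vanishes: no point (x, y) can satisfy f = f_x = f_y = 0. In particular no (x, y) ∈ {−4, ..., 4}² is singular; the curve is smooth.


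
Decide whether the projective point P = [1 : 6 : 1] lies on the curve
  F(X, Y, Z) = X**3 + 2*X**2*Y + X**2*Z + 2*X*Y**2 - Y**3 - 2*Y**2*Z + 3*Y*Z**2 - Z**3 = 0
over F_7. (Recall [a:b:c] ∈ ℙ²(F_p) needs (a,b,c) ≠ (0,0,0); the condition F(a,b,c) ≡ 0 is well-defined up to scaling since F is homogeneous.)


F(1,6,1) ≡ 4 (mod 7); P is NOT on the curve.

Evaluate F(1, 6, 1) term-by-term (mod 7).
  X**3 ↦ 1·1·1·1 = 1
  2*X**2*Y ↦ 2·1·6·1 = 12
  X**2*Z ↦ 1·1·1·1 = 1
  2*X*Y**2 ↦ 2·1·36·1 = 72
  -Y**3 ↦ -1·1·216·1 = -216
  -2*Y**2*Z ↦ -2·1·36·1 = -72
  3*Y*Z**2 ↦ 3·1·6·1 = 18
  -Z**3 ↦ -1·1·1·1 = -1
Sum: F(1, 6, 1) = (1) + (12) + (1) + (72) + (-216) + (-72) + (18) + (-1) = -185.
Reducing mod 7: -185 ≡ 4 (mod 7).
Since F(a, b, c) ≡ 4 ≠ 0 (mod 7), P does NOT lie on the curve.


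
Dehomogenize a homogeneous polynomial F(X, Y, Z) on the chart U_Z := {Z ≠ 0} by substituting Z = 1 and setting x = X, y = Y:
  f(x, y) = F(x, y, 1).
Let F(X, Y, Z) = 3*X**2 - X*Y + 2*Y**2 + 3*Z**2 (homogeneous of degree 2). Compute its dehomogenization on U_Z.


f(x, y) = 3*x**2 - x*y + 2*y**2 + 3

On U_Z we set Z = 1. Each monomial c·X^i·Y^j·Z^k in F becomes c·x^i·y^j·1^k = c·x^i·y^j.
Substituting Z = 1: F(X, Y, 1) = 3*x**2 - x*y + 2*y**2 + 3.
Note: deg(f) ≤ deg(F) = 2; strict inequality happens when F is divisible by Z (lost terms).


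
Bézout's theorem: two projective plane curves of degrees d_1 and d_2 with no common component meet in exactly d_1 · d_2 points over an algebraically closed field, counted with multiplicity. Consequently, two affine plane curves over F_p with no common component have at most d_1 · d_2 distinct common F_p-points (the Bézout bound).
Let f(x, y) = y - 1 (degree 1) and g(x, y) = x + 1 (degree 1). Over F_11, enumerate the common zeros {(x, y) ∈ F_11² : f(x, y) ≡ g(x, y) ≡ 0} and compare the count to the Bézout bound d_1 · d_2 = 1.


Common zeros: {(10, 1)}; count = 1; Bézout bound = 1.

deg(f) = 1, deg(g) = 1, so Bézout bound = 1.
Scan x ∈ F_11. For each x, list the y ∈ F_11 with f(x, y) ≡ 0 and those with g(x, y) ≡ 0 (mod 11); the common zeros in that column are the intersection.
  x = 0: f ≡ 0 at y ∈ {1}; g ≡ 0 at y ∈ ∅; common: ∅.
  x = 1: f ≡ 0 at y ∈ {1}; g ≡ 0 at y ∈ ∅; common: ∅.
  x = 2: f ≡ 0 at y ∈ {1}; g ≡ 0 at y ∈ ∅; common: ∅.
  x = 3: f ≡ 0 at y ∈ {1}; g ≡ 0 at y ∈ ∅; common: ∅.
  x = 4: f ≡ 0 at y ∈ {1}; g ≡ 0 at y ∈ ∅; common: ∅.
  x = 5: f ≡ 0 at y ∈ {1}; g ≡ 0 at y ∈ ∅; common: ∅.
  x = 6: f ≡ 0 at y ∈ {1}; g ≡ 0 at y ∈ ∅; common: ∅.
  x = 7: f ≡ 0 at y ∈ {1}; g ≡ 0 at y ∈ ∅; common: ∅.
  x = 8: f ≡ 0 at y ∈ {1}; g ≡ 0 at y ∈ ∅; common: ∅.
  x = 9: f ≡ 0 at y ∈ {1}; g ≡ 0 at y ∈ ∅; common: ∅.
  x = 10: f ≡ 0 at y ∈ {1}; g ≡ 0 at y ∈ {0, 1, 2, 3, 4, 5, 6, 7, 8, 9, 10}; common: {1}.
Collecting: common zeros = {(10, 1)}, so the count is 1.
Comparison with the Bézout bound: 1 ≤ 1 = deg(f)·deg(g), as expected for curves with no common component (the bound is attained).


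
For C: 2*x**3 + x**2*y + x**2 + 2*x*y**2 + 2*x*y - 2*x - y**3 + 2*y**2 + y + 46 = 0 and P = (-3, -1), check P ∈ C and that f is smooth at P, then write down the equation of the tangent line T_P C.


Tangent line at P: 52*x + 9*y + 165 = 0.

Step 1: f(-3, -1) = 0, so P lies on C.
Step 2: partial derivatives
  f_x(x, y) = 6*x**2 + 2*x*y + 2*x + 2*y**2 + 2*y - 2, f_y(x, y) = x**2 + 4*x*y + 2*x - 3*y**2 + 4*y + 1.
  f_x(P) = 52, f_y(P) = 9 (gradient nonzero, so P is smooth).
Step 3: tangent line at P: 52·(x − -3) + 9·(y − -1) = 0.
Expanding: 52*x + 9*y + 165 = 0.


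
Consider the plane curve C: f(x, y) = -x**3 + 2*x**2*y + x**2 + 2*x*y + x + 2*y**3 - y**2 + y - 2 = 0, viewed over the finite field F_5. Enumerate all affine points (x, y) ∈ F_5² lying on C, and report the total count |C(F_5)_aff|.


Affine F_5-points: {(0, 1), (1, 1), (2, 1), (2, 3), (2, 4), (3, 2), (3, 4), (4, 4)}; count = 8.

For each of the 25 pairs (x, y) ∈ F_5², evaluate f(x, y) mod 5. Record the zeros.
  x = 0: [0↦3, 1↦0, 2↦2, 3↦1, 4↦4]  zeros at y ∈ {1}
  x = 1: [0↦4, 1↦0, 2↦1, 3↦4, 4↦1]  zeros at y ∈ {1}
  x = 2: [0↦1, 1↦0, 2↦4, 3↦0, 4↦0]  zeros at y ∈ {1, 3, 4}
  x = 3: [0↦3, 1↦4, 2↦0, 3↦3, 4↦0]  zeros at y ∈ {2, 4}
  x = 4: [0↦4, 1↦1, 2↦3, 3↦2, 4↦0]  zeros at y ∈ {4}
Collecting zeros: affine points = {(0, 1), (1, 1), (2, 1), (2, 3), (2, 4), (3, 2), (3, 4), (4, 4)}.
Total count |C(F_5)_aff| = 8.


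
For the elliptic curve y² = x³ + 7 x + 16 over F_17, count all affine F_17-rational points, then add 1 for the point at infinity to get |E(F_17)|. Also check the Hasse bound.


Affine points = {(0, 4), (0, 13), (2, 2), (2, 15), (3, 8), (3, 9), (6, 6), (6, 11), (7, 0), (9, 3), (9, 14), (10, 7), (10, 10), (11, 8), (11, 9), (12, 3), (12, 14), (13, 3), (13, 14), (14, 6), (14, 11), (16, 5), (16, 12)}; affine count = 23; |E(F_17)| = 24.

Discriminant check: Δ ∝ 4a³ + 27b² = 4·7³ + 27·16² = 4·343 + 27·256 ≡ 5 (mod 17). Nonzero ⇒ E is nonsingular.
For each x ∈ F_17, compute rhs = x³ + 7·x + 16 mod 17, then count y ∈ F_17 with y² ≡ rhs.
  x = 0: rhs = 16, matching y values: 4, 13 (2 points).
  x = 1: rhs = 7, matching y values: none (0 points).
  x = 2: rhs = 4, matching y values: 2, 15 (2 points).
  x = 3: rhs = 13, matching y values: 8, 9 (2 points).
  x = 4: rhs = 6, matching y values: none (0 points).
  x = 5: rhs = 6, matching y values: none (0 points).
  x = 6: rhs = 2, matching y values: 6, 11 (2 points).
  x = 7: rhs = 0, matching y values: 0 (1 points).
  x = 8: rhs = 6, matching y values: none (0 points).
  x = 9: rhs = 9, matching y values: 3, 14 (2 points).
  x = 10: rhs = 15, matching y values: 7, 10 (2 points).
  x = 11: rhs = 13, matching y values: 8, 9 (2 points).
  x = 12: rhs = 9, matching y values: 3, 14 (2 points).
  x = 13: rhs = 9, matching y values: 3, 14 (2 points).
  x = 14: rhs = 2, matching y values: 6, 11 (2 points).
  x = 15: rhs = 11, matching y values: none (0 points).
  x = 16: rhs = 8, matching y values: 5, 12 (2 points).
Total affine count: 23.
Full point count |E(F_17)| = 23 + 1 = 24.
Hasse bound: |24 − (17+1)| = |6| = 6 ≤ 2√17 ≈ 8.2462 ✓.


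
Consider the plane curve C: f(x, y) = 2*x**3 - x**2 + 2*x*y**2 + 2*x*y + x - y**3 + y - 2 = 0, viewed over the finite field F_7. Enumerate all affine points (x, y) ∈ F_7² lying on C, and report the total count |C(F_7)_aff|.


Affine F_7-points: {(1, 0), (1, 3), (1, 6)}; count = 3.

For each of the 49 pairs (x, y) ∈ F_7², evaluate f(x, y) mod 7. Record the zeros.
  x = 0: [0↦5, 1↦5, 2↦6, 3↦2, 4↦1, 5↦4, 6↦5]  zeros at y ∈ ∅
  x = 1: [0↦0, 1↦4, 2↦6, 3↦0, 4↦1, 5↦3, 6↦0]  zeros at y ∈ {0, 3, 6}
  x = 2: [0↦5, 1↦6, 2↦2, 3↦1, 4↦4, 5↦5, 6↦5]  zeros at y ∈ ∅
  x = 3: [0↦4, 1↦2, 2↦6, 3↦3, 4↦1, 5↦1, 6↦4]  zeros at y ∈ ∅
  x = 4: [0↦2, 1↦4, 2↦2, 3↦4, 4↦4, 5↦3, 6↦2]  zeros at y ∈ ∅
  x = 5: [0↦4, 1↦3, 2↦2, 3↦2, 4↦4, 5↦2, 6↦4]  zeros at y ∈ ∅
  x = 6: [0↦1, 1↦4, 2↦4, 3↦2, 4↦6, 5↦3, 6↦1]  zeros at y ∈ ∅
Collecting zeros: affine points = {(1, 0), (1, 3), (1, 6)}.
Total count |C(F_7)_aff| = 3.


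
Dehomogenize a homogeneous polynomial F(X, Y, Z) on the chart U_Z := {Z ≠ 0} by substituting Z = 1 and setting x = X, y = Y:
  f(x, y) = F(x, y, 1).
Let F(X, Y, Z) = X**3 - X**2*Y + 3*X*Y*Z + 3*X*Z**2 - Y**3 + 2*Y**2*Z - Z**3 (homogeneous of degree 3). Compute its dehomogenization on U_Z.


f(x, y) = x**3 - x**2*y + 3*x*y + 3*x - y**3 + 2*y**2 - 1

On U_Z we set Z = 1. Each monomial c·X^i·Y^j·Z^k in F becomes c·x^i·y^j·1^k = c·x^i·y^j.
Substituting Z = 1: F(X, Y, 1) = x**3 - x**2*y + 3*x*y + 3*x - y**3 + 2*y**2 - 1.
Note: deg(f) ≤ deg(F) = 3; strict inequality happens when F is divisible by Z (lost terms).


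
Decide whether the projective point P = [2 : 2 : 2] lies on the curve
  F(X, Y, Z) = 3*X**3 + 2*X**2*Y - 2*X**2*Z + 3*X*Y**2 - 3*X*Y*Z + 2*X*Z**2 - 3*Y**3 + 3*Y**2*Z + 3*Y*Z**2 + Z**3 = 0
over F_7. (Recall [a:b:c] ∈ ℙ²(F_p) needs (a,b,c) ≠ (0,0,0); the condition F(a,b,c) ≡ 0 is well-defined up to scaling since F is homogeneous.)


F(2,2,2) ≡ 2 (mod 7); P is NOT on the curve.

Evaluate F(2, 2, 2) term-by-term (mod 7).
  3*X**3 ↦ 3·8·1·1 = 24
  2*X**2*Y ↦ 2·4·2·1 = 16
  -2*X**2*Z ↦ -2·4·1·2 = -16
  3*X*Y**2 ↦ 3·2·4·1 = 24
  -3*X*Y*Z ↦ -3·2·2·2 = -24
  2*X*Z**2 ↦ 2·2·1·4 = 16
  -3*Y**3 ↦ -3·1·8·1 = -24
  3*Y**2*Z ↦ 3·1·4·2 = 24
  3*Y*Z**2 ↦ 3·1·2·4 = 24
  Z**3 ↦ 1·1·1·8 = 8
Sum: F(2, 2, 2) = (24) + (16) + (-16) + (24) + (-24) + (16) + (-24) + (24) + (24) + (8) = 72.
Reducing mod 7: 72 ≡ 2 (mod 7).
Since F(a, b, c) ≡ 2 ≠ 0 (mod 7), P does NOT lie on the curve.


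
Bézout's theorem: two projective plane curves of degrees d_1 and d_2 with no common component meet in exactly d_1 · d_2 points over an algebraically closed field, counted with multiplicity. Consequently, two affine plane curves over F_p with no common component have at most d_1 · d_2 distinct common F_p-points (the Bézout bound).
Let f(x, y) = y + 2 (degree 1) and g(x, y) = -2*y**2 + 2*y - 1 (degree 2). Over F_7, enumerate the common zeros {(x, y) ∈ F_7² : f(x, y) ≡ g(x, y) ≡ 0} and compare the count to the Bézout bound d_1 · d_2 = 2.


Common zeros: ∅; count = 0; Bézout bound = 2.

deg(f) = 1, deg(g) = 2, so Bézout bound = 2.
Scan x ∈ F_7. For each x, list the y ∈ F_7 with f(x, y) ≡ 0 and those with g(x, y) ≡ 0 (mod 7); the common zeros in that column are the intersection.
  x = 0: f ≡ 0 at y ∈ {5}; g ≡ 0 at y ∈ ∅; common: ∅.
  x = 1: f ≡ 0 at y ∈ {5}; g ≡ 0 at y ∈ ∅; common: ∅.
  x = 2: f ≡ 0 at y ∈ {5}; g ≡ 0 at y ∈ ∅; common: ∅.
  x = 3: f ≡ 0 at y ∈ {5}; g ≡ 0 at y ∈ ∅; common: ∅.
  x = 4: f ≡ 0 at y ∈ {5}; g ≡ 0 at y ∈ ∅; common: ∅.
  x = 5: f ≡ 0 at y ∈ {5}; g ≡ 0 at y ∈ ∅; common: ∅.
  x = 6: f ≡ 0 at y ∈ {5}; g ≡ 0 at y ∈ ∅; common: ∅.
Collecting: common zeros = ∅, so the count is 0.
Comparison with the Bézout bound: 0 ≤ 2 = deg(f)·deg(g), as expected for curves with no common component (the affine F_7-count falls short of the bound because intersections may lie at infinity, over extension fields, or carry multiplicity).


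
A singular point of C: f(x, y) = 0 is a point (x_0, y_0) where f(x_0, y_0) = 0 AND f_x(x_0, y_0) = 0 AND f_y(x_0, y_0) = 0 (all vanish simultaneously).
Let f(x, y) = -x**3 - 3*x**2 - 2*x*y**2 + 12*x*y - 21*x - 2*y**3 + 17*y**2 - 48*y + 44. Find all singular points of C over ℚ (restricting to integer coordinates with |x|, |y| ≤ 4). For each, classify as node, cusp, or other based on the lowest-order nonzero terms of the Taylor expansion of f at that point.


Singular points: {(-1, 3)}; classification: cusp.

Compute partial derivatives:
  f_x = -3*x**2 - 6*x - 2*y**2 + 12*y - 21.
  f_y = -4*x*y + 12*x - 6*y**2 + 34*y - 48.
Scan x_0 ∈ {−4, ..., 4}. For each x_0, f_y(x_0, y) is a polynomial in y; find its integer roots y ∈ {−4, ..., 4}, then test f_x and f at those candidates.
  x = -4: f_y(-4, y) = -6*y**2 + 50*y - 96; vanishes at y ∈ {3}. (-4, 3): f_x = -27 ≠ 0.
  x = -3: f_y(-3, y) = -6*y**2 + 46*y - 84; vanishes at y ∈ {3}. (-3, 3): f_x = -12 ≠ 0.
  x = -2: f_y(-2, y) = -6*y**2 + 42*y - 72; vanishes at y ∈ {3, 4}. (-2, 3): f_x = -3 ≠ 0; (-2, 4): f_x = -5 ≠ 0.
  x = -1: f_y(-1, y) = -6*y**2 + 38*y - 60; vanishes at y ∈ {3}. (-1, 3): f_x = 0, f = 0 — SINGULAR.
  x = 0: f_y(0, y) = -6*y**2 + 34*y - 48; vanishes at y ∈ {3}. (0, 3): f_x = -3 ≠ 0.
  x = 1: f_y(1, y) = -6*y**2 + 30*y - 36; vanishes at y ∈ {2, 3}. (1, 2): f_x = -14 ≠ 0; (1, 3): f_x = -12 ≠ 0.
  x = 2: f_y(2, y) = -6*y**2 + 26*y - 24; vanishes at y ∈ {3}. (2, 3): f_x = -27 ≠ 0.
  x = 3: f_y(3, y) = -6*y**2 + 22*y - 12; vanishes at y ∈ {3}. (3, 3): f_x = -48 ≠ 0.
  x = 4: f_y(4, y) = -6*y**2 + 18*y; vanishes at y ∈ {0, 3}. (4, 0): f_x = -93 ≠ 0; (4, 3): f_x = -75 ≠ 0.
Only singular point on the grid: (-1, 3).
Classify: substitute x = -1 + u, y = 3 + v and expand: f = -u**3 - 2*u*v**2 - 2*v**3 + v**2.
No constant or linear terms (consistent with a singular point). Quadratic part: v**2. Cubic part: -u**3 - 2*u*v**2 - 2*v**3.
The quadratic part v**2 is a perfect square, so there is a single (double) tangent line v = 0, i.e. y = 3. Restricting the cubic part to that line (v = 0) leaves -u**3 ≠ 0, so f is not divisible by v and the branch is v² ≈ u**3 to lowest order — this is a cusp.
Classification: cusp.


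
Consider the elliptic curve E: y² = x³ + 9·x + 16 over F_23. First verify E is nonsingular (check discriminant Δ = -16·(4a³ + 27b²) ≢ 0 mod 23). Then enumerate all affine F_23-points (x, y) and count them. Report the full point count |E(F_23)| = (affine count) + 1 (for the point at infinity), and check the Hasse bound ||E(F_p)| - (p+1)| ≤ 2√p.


Affine points = {(0, 4), (0, 19), (1, 7), (1, 16), (3, 1), (3, 22), (4, 1), (4, 22), (5, 5), (5, 18), (7, 10), (7, 13), (8, 5), (8, 18), (10, 5), (10, 18), (12, 9), (12, 14), (16, 1), (16, 22), (19, 10), (19, 13), (20, 10), (20, 13), (21, 6), (21, 17), (22, 11), (22, 12)}; affine count = 28; |E(F_23)| = 29.

Discriminant check: Δ ∝ 4a³ + 27b² = 4·9³ + 27·16² = 4·729 + 27·256 ≡ 7 (mod 23). Nonzero ⇒ E is nonsingular.
For each x ∈ F_23, compute rhs = x³ + 9·x + 16 mod 23, then count y ∈ F_23 with y² ≡ rhs.
  x = 0: rhs = 16, matching y values: 4, 19 (2 points).
  x = 1: rhs = 3, matching y values: 7, 16 (2 points).
  x = 2: rhs = 19, matching y values: none (0 points).
  x = 3: rhs = 1, matching y values: 1, 22 (2 points).
  x = 4: rhs = 1, matching y values: 1, 22 (2 points).
  x = 5: rhs = 2, matching y values: 5, 18 (2 points).
  x = 6: rhs = 10, matching y values: none (0 points).
  x = 7: rhs = 8, matching y values: 10, 13 (2 points).
  x = 8: rhs = 2, matching y values: 5, 18 (2 points).
  x = 9: rhs = 21, matching y values: none (0 points).
  x = 10: rhs = 2, matching y values: 5, 18 (2 points).
  x = 11: rhs = 20, matching y values: none (0 points).
  x = 12: rhs = 12, matching y values: 9, 14 (2 points).
  x = 13: rhs = 7, matching y values: none (0 points).
  x = 14: rhs = 11, matching y values: none (0 points).
  x = 15: rhs = 7, matching y values: none (0 points).
  x = 16: rhs = 1, matching y values: 1, 22 (2 points).
  x = 17: rhs = 22, matching y values: none (0 points).
  x = 18: rhs = 7, matching y values: none (0 points).
  x = 19: rhs = 8, matching y values: 10, 13 (2 points).
  x = 20: rhs = 8, matching y values: 10, 13 (2 points).
  x = 21: rhs = 13, matching y values: 6, 17 (2 points).
  x = 22: rhs = 6, matching y values: 11, 12 (2 points).
Total affine count: 28.
Full point count |E(F_23)| = 28 + 1 = 29.
Hasse bound: |29 − (23+1)| = |5| = 5 ≤ 2√23 ≈ 9.5917 ✓.


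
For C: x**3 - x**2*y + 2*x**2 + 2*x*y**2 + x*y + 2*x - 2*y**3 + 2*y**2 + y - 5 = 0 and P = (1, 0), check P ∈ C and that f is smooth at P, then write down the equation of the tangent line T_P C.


Tangent line at P: 9*x + y - 9 = 0.

Step 1: f(1, 0) = 0, so P lies on C.
Step 2: partial derivatives
  f_x(x, y) = 3*x**2 - 2*x*y + 4*x + 2*y**2 + y + 2, f_y(x, y) = -x**2 + 4*x*y + x - 6*y**2 + 4*y + 1.
  f_x(P) = 9, f_y(P) = 1 (gradient nonzero, so P is smooth).
Step 3: tangent line at P: 9·(x − 1) + 1·(y − 0) = 0.
Expanding: 9*x + y - 9 = 0.


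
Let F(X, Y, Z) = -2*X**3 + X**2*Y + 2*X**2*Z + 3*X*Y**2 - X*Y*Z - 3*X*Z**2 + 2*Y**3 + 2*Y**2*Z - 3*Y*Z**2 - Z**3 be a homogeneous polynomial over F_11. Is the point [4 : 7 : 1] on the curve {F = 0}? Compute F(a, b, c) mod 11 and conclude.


F(4,7,1) ≡ 6 (mod 11); P is NOT on the curve.

Evaluate F(4, 7, 1) term-by-term (mod 11).
  -2*X**3 ↦ -2·64·1·1 = -128
  X**2*Y ↦ 1·16·7·1 = 112
  2*X**2*Z ↦ 2·16·1·1 = 32
  3*X*Y**2 ↦ 3·4·49·1 = 588
  -X*Y*Z ↦ -1·4·7·1 = -28
  -3*X*Z**2 ↦ -3·4·1·1 = -12
  2*Y**3 ↦ 2·1·343·1 = 686
  2*Y**2*Z ↦ 2·1·49·1 = 98
  -3*Y*Z**2 ↦ -3·1·7·1 = -21
  -Z**3 ↦ -1·1·1·1 = -1
Sum: F(4, 7, 1) = (-128) + (112) + (32) + (588) + (-28) + (-12) + (686) + (98) + (-21) + (-1) = 1326.
Reducing mod 11: 1326 ≡ 6 (mod 11).
Since F(a, b, c) ≡ 6 ≠ 0 (mod 11), P does NOT lie on the curve.


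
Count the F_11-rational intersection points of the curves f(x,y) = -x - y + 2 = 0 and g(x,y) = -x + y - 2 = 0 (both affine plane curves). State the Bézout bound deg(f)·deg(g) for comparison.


Common zeros: {(0, 2)}; count = 1; Bézout bound = 1.

deg(f) = 1, deg(g) = 1, so Bézout bound = 1.
Scan x ∈ F_11. For each x, list the y ∈ F_11 with f(x, y) ≡ 0 and those with g(x, y) ≡ 0 (mod 11); the common zeros in that column are the intersection.
  x = 0: f ≡ 0 at y ∈ {2}; g ≡ 0 at y ∈ {2}; common: {2}.
  x = 1: f ≡ 0 at y ∈ {1}; g ≡ 0 at y ∈ {3}; common: ∅.
  x = 2: f ≡ 0 at y ∈ {0}; g ≡ 0 at y ∈ {4}; common: ∅.
  x = 3: f ≡ 0 at y ∈ {10}; g ≡ 0 at y ∈ {5}; common: ∅.
  x = 4: f ≡ 0 at y ∈ {9}; g ≡ 0 at y ∈ {6}; common: ∅.
  x = 5: f ≡ 0 at y ∈ {8}; g ≡ 0 at y ∈ {7}; common: ∅.
  x = 6: f ≡ 0 at y ∈ {7}; g ≡ 0 at y ∈ {8}; common: ∅.
  x = 7: f ≡ 0 at y ∈ {6}; g ≡ 0 at y ∈ {9}; common: ∅.
  x = 8: f ≡ 0 at y ∈ {5}; g ≡ 0 at y ∈ {10}; common: ∅.
  x = 9: f ≡ 0 at y ∈ {4}; g ≡ 0 at y ∈ {0}; common: ∅.
  x = 10: f ≡ 0 at y ∈ {3}; g ≡ 0 at y ∈ {1}; common: ∅.
Collecting: common zeros = {(0, 2)}, so the count is 1.
Comparison with the Bézout bound: 1 ≤ 1 = deg(f)·deg(g), as expected for curves with no common component (the bound is attained).


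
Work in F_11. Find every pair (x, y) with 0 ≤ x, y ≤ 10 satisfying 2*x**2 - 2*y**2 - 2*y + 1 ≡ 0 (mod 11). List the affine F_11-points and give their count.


Affine F_11-points: {(0, 2), (0, 8), (4, 0), (4, 10), (5, 4), (5, 6), (6, 4), (6, 6), (7, 0), (7, 10)}; count = 10.

For each of the 121 pairs (x, y) ∈ F_11², evaluate f(x, y) mod 11. Record the zeros.
  x = 0: [0↦1, 1↦8, 2↦0, 3↦10, 4↦5, 5↦7, 6↦5, 7↦10, 8↦0, 9↦8, 10↦1]  zeros at y ∈ {2, 8}
  x = 1: [0↦3, 1↦10, 2↦2, 3↦1, 4↦7, 5↦9, 6↦7, 7↦1, 8↦2, 9↦10, 10↦3]  zeros at y ∈ ∅
  x = 2: [0↦9, 1↦5, 2↦8, 3↦7, 4↦2, 5↦4, 6↦2, 7↦7, 8↦8, 9↦5, 10↦9]  zeros at y ∈ ∅
  x = 3: [0↦8, 1↦4, 2↦7, 3↦6, 4↦1, 5↦3, 6↦1, 7↦6, 8↦7, 9↦4, 10↦8]  zeros at y ∈ ∅
  x = 4: [0↦0, 1↦7, 2↦10, 3↦9, 4↦4, 5↦6, 6↦4, 7↦9, 8↦10, 9↦7, 10↦0]  zeros at y ∈ {0, 10}
  x = 5: [0↦7, 1↦3, 2↦6, 3↦5, 4↦0, 5↦2, 6↦0, 7↦5, 8↦6, 9↦3, 10↦7]  zeros at y ∈ {4, 6}
  x = 6: [0↦7, 1↦3, 2↦6, 3↦5, 4↦0, 5↦2, 6↦0, 7↦5, 8↦6, 9↦3, 10↦7]  zeros at y ∈ {4, 6}
  x = 7: [0↦0, 1↦7, 2↦10, 3↦9, 4↦4, 5↦6, 6↦4, 7↦9, 8↦10, 9↦7, 10↦0]  zeros at y ∈ {0, 10}
  x = 8: [0↦8, 1↦4, 2↦7, 3↦6, 4↦1, 5↦3, 6↦1, 7↦6, 8↦7, 9↦4, 10↦8]  zeros at y ∈ ∅
  x = 9: [0↦9, 1↦5, 2↦8, 3↦7, 4↦2, 5↦4, 6↦2, 7↦7, 8↦8, 9↦5, 10↦9]  zeros at y ∈ ∅
  x = 10: [0↦3, 1↦10, 2↦2, 3↦1, 4↦7, 5↦9, 6↦7, 7↦1, 8↦2, 9↦10, 10↦3]  zeros at y ∈ ∅
Collecting zeros: affine points = {(0, 2), (0, 8), (4, 0), (4, 10), (5, 4), (5, 6), (6, 4), (6, 6), (7, 0), (7, 10)}.
Total count |C(F_11)_aff| = 10.


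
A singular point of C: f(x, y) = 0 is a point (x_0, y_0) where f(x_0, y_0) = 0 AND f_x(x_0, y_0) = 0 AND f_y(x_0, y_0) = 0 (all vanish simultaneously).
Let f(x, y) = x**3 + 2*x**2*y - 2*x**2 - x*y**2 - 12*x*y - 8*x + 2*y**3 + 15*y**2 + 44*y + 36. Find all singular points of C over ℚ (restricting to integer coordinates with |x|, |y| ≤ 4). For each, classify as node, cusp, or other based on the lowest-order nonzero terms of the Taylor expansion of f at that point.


Singular points: {(2, -2)}; classification: cusp.

Compute partial derivatives:
  f_x = 3*x**2 + 4*x*y - 4*x - y**2 - 12*y - 8.
  f_y = 2*x**2 - 2*x*y - 12*x + 6*y**2 + 30*y + 44.
Scan x_0 ∈ {−4, ..., 4}. For each x_0, f_y(x_0, y) is a polynomial in y; find its integer roots y ∈ {−4, ..., 4}, then test f_x and f at those candidates.
  x = -4: f_y(-4, y) = 6*y**2 + 38*y + 124; no integer root y with |y| ≤ 4.
  x = -3: f_y(-3, y) = 6*y**2 + 36*y + 98; no integer root y with |y| ≤ 4.
  x = -2: f_y(-2, y) = 6*y**2 + 34*y + 76; no integer root y with |y| ≤ 4.
  x = -1: f_y(-1, y) = 6*y**2 + 32*y + 58; no integer root y with |y| ≤ 4.
  x = 0: f_y(0, y) = 6*y**2 + 30*y + 44; no integer root y with |y| ≤ 4.
  x = 1: f_y(1, y) = 6*y**2 + 28*y + 34; no integer root y with |y| ≤ 4.
  x = 2: f_y(2, y) = 6*y**2 + 26*y + 28; vanishes at y ∈ {-2}. (2, -2): f_x = 0, f = 0 — SINGULAR.
  x = 3: f_y(3, y) = 6*y**2 + 24*y + 26; no integer root y with |y| ≤ 4.
  x = 4: f_y(4, y) = 6*y**2 + 22*y + 28; no integer root y with |y| ≤ 4.
Only singular point on the grid: (2, -2).
Classify: substitute x = 2 + u, y = -2 + v and expand: f = u**3 + 2*u**2*v - u*v**2 + 2*v**3 + v**2.
No constant or linear terms (consistent with a singular point). Quadratic part: v**2. Cubic part: u**3 + 2*u**2*v - u*v**2 + 2*v**3.
The quadratic part v**2 is a perfect square, so there is a single (double) tangent line v = 0, i.e. y = -2. Restricting the cubic part to that line (v = 0) leaves u**3 ≠ 0, so f is not divisible by v and the branch is v² ≈ -u**3 to lowest order — this is a cusp.
Classification: cusp.


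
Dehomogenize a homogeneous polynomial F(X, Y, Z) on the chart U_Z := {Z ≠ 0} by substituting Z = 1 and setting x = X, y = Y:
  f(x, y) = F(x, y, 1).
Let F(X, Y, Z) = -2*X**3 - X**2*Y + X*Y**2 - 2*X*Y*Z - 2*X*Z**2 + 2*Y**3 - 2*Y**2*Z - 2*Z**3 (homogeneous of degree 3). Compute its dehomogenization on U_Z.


f(x, y) = -2*x**3 - x**2*y + x*y**2 - 2*x*y - 2*x + 2*y**3 - 2*y**2 - 2

On U_Z we set Z = 1. Each monomial c·X^i·Y^j·Z^k in F becomes c·x^i·y^j·1^k = c·x^i·y^j.
Substituting Z = 1: F(X, Y, 1) = -2*x**3 - x**2*y + x*y**2 - 2*x*y - 2*x + 2*y**3 - 2*y**2 - 2.
Note: deg(f) ≤ deg(F) = 3; strict inequality happens when F is divisible by Z (lost terms).


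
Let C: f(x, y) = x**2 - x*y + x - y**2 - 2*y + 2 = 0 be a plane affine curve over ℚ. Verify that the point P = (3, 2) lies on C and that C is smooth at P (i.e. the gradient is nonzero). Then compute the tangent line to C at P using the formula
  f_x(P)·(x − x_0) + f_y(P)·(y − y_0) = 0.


Tangent line at P: 5*x - 9*y + 3 = 0.

Step 1: f(3, 2) = 0, so P lies on C.
Step 2: partial derivatives
  f_x(x, y) = 2*x - y + 1, f_y(x, y) = -x - 2*y - 2.
  f_x(P) = 5, f_y(P) = -9 (gradient nonzero, so P is smooth).
Step 3: tangent line at P: 5·(x − 3) + -9·(y − 2) = 0.
Expanding: 5*x - 9*y + 3 = 0.


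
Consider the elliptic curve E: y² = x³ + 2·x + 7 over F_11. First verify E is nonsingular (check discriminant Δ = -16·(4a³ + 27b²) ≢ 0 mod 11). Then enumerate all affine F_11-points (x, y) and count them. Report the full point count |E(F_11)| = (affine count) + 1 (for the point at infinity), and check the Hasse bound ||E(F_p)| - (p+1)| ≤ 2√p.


Affine points = {(6, 2), (6, 9), (7, 1), (7, 10), (10, 2), (10, 9)}; affine count = 6; |E(F_11)| = 7.

Discriminant check: Δ ∝ 4a³ + 27b² = 4·2³ + 27·7² = 4·8 + 27·49 ≡ 2 (mod 11). Nonzero ⇒ E is nonsingular.
For each x ∈ F_11, compute rhs = x³ + 2·x + 7 mod 11, then count y ∈ F_11 with y² ≡ rhs.
  x = 0: rhs = 7, matching y values: none (0 points).
  x = 1: rhs = 10, matching y values: none (0 points).
  x = 2: rhs = 8, matching y values: none (0 points).
  x = 3: rhs = 7, matching y values: none (0 points).
  x = 4: rhs = 2, matching y values: none (0 points).
  x = 5: rhs = 10, matching y values: none (0 points).
  x = 6: rhs = 4, matching y values: 2, 9 (2 points).
  x = 7: rhs = 1, matching y values: 1, 10 (2 points).
  x = 8: rhs = 7, matching y values: none (0 points).
  x = 9: rhs = 6, matching y values: none (0 points).
  x = 10: rhs = 4, matching y values: 2, 9 (2 points).
Total affine count: 6.
Full point count |E(F_11)| = 6 + 1 = 7.
Hasse bound: |7 − (11+1)| = |-5| = 5 ≤ 2√11 ≈ 6.6332 ✓.


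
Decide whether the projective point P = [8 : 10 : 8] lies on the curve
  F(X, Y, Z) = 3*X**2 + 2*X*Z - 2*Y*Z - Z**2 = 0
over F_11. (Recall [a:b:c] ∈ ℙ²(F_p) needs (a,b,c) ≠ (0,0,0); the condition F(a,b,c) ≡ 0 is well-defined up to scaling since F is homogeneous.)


F(8,10,8) ≡ 8 (mod 11); P is NOT on the curve.

Evaluate F(8, 10, 8) term-by-term (mod 11).
  3*X**2 ↦ 3·64·1·1 = 192
  2*X*Z ↦ 2·8·1·8 = 128
  -2*Y*Z ↦ -2·1·10·8 = -160
  -Z**2 ↦ -1·1·1·64 = -64
Sum: F(8, 10, 8) = (192) + (128) + (-160) + (-64) = 96.
Reducing mod 11: 96 ≡ 8 (mod 11).
Since F(a, b, c) ≡ 8 ≠ 0 (mod 11), P does NOT lie on the curve.


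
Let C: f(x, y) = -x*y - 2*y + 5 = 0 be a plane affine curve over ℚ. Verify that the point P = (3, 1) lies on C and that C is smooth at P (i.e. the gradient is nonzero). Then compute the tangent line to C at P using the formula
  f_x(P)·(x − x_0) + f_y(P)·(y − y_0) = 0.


Tangent line at P: -x - 5*y + 8 = 0.

Step 1: f(3, 1) = 0, so P lies on C.
Step 2: partial derivatives
  f_x(x, y) = -y, f_y(x, y) = -x - 2.
  f_x(P) = -1, f_y(P) = -5 (gradient nonzero, so P is smooth).
Step 3: tangent line at P: -1·(x − 3) + -5·(y − 1) = 0.
Expanding: -x - 5*y + 8 = 0.


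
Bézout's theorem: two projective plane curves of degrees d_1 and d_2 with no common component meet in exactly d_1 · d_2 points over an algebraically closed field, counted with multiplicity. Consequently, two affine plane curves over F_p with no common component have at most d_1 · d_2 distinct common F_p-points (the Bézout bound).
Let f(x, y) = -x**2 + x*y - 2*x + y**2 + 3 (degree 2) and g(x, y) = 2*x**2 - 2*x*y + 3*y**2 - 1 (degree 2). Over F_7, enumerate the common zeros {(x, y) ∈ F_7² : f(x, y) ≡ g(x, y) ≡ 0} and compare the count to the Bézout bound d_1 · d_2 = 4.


Common zeros: ∅; count = 0; Bézout bound = 4.

deg(f) = 2, deg(g) = 2, so Bézout bound = 4.
Scan x ∈ F_7. For each x, list the y ∈ F_7 with f(x, y) ≡ 0 and those with g(x, y) ≡ 0 (mod 7); the common zeros in that column are the intersection.
  x = 0: f ≡ 0 at y ∈ {2, 5}; g ≡ 0 at y ∈ ∅; common: ∅.
  x = 1: f ≡ 0 at y ∈ {0, 6}; g ≡ 0 at y ∈ ∅; common: ∅.
  x = 2: f ≡ 0 at y ∈ ∅; g ≡ 0 at y ∈ {0, 6}; common: ∅.
  x = 3: f ≡ 0 at y ∈ {5, 6}; g ≡ 0 at y ∈ {1}; common: ∅.
  x = 4: f ≡ 0 at y ∈ {0, 3}; g ≡ 0 at y ∈ {6}; common: ∅.
  x = 5: f ≡ 0 at y ∈ ∅; g ≡ 0 at y ∈ {0, 1}; common: ∅.
  x = 6: f ≡ 0 at y ∈ ∅; g ≡ 0 at y ∈ ∅; common: ∅.
Collecting: common zeros = ∅, so the count is 0.
Comparison with the Bézout bound: 0 ≤ 4 = deg(f)·deg(g), as expected for curves with no common component (the affine F_7-count falls short of the bound because intersections may lie at infinity, over extension fields, or carry multiplicity).


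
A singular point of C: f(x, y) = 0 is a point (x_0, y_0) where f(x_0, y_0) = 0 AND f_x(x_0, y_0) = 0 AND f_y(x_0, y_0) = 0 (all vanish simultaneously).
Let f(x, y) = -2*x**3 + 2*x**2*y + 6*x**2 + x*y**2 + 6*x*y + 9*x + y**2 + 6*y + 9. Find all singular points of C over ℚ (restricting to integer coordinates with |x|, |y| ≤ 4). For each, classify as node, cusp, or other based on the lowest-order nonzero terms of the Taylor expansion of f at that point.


Singular points: {(0, -3)}; classification: cusp.

Compute partial derivatives:
  f_x = -6*x**2 + 4*x*y + 12*x + y**2 + 6*y + 9.
  f_y = 2*x**2 + 2*x*y + 6*x + 2*y + 6.
Scan x_0 ∈ {−4, ..., 4}. For each x_0, f_y(x_0, y) is a polynomial in y; find its integer roots y ∈ {−4, ..., 4}, then test f_x and f at those candidates.
  x = -4: f_y(-4, y) = 14 - 6*y; no integer root y with |y| ≤ 4.
  x = -3: f_y(-3, y) = 6 - 4*y; no integer root y with |y| ≤ 4.
  x = -2: f_y(-2, y) = 2 - 2*y; vanishes at y ∈ {1}. (-2, 1): f_x = -40 ≠ 0.
  x = -1: f_y(-1, y) = 2; no integer root y with |y| ≤ 4.
  x = 0: f_y(0, y) = 2*y + 6; vanishes at y ∈ {-3}. (0, -3): f_x = 0, f = 0 — SINGULAR.
  x = 1: f_y(1, y) = 4*y + 14; no integer root y with |y| ≤ 4.
  x = 2: f_y(2, y) = 6*y + 26; no integer root y with |y| ≤ 4.
  x = 3: f_y(3, y) = 8*y + 42; no integer root y with |y| ≤ 4.
  x = 4: f_y(4, y) = 10*y + 62; no integer root y with |y| ≤ 4.
Only singular point on the grid: (0, -3).
Classify: substitute x = 0 + u, y = -3 + v and expand: f = -2*u**3 + 2*u**2*v + u*v**2 + v**2.
No constant or linear terms (consistent with a singular point). Quadratic part: v**2. Cubic part: -2*u**3 + 2*u**2*v + u*v**2.
The quadratic part v**2 is a perfect square, so there is a single (double) tangent line v = 0, i.e. y = -3. Restricting the cubic part to that line (v = 0) leaves -2*u**3 ≠ 0, so f is not divisible by v and the branch is v² ≈ 2*u**3 to lowest order — this is a cusp.
Classification: cusp.


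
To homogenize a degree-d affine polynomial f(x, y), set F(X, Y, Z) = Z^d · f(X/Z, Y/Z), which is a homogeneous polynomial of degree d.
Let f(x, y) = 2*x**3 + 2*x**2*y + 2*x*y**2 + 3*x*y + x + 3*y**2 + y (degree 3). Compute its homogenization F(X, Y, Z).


F(X, Y, Z) = 2*X**3 + 2*X**2*Y + 2*X*Y**2 + 3*X*Y*Z + X*Z**2 + 3*Y**2*Z + Y*Z**2

deg(f) = 3.
Substitute x = X/Z, y = Y/Z into f, then multiply by Z^3.
  monomial 2·x^3·y^0 ↦ 2·X^3·Y^0·Z^0.
  monomial 2·x^2·y^1 ↦ 2·X^2·Y^1·Z^0.
  monomial 2·x^1·y^2 ↦ 2·X^1·Y^2·Z^0.
  monomial 3·x^1·y^1 ↦ 3·X^1·Y^1·Z^1.
  monomial 1·x^1·y^0 ↦ 1·X^1·Y^0·Z^2.
  monomial 3·x^0·y^2 ↦ 3·X^0·Y^2·Z^1.
  monomial 1·x^0·y^1 ↦ 1·X^0·Y^1·Z^2.
Collecting: F(X, Y, Z) = 2*X**3 + 2*X**2*Y + 2*X*Y**2 + 3*X*Y*Z + X*Z**2 + 3*Y**2*Z + Y*Z**2.


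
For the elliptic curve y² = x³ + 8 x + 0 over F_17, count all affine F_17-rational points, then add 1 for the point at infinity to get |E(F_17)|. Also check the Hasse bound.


Affine points = {(0, 0), (1, 3), (1, 14), (3, 0), (6, 3), (6, 14), (7, 5), (7, 12), (8, 7), (8, 10), (9, 6), (9, 11), (10, 3), (10, 14), (11, 5), (11, 12), (14, 0), (16, 5), (16, 12)}; affine count = 19; |E(F_17)| = 20.

Discriminant check: Δ ∝ 4a³ + 27b² = 4·8³ + 27·0² = 4·512 + 27·0 ≡ 8 (mod 17). Nonzero ⇒ E is nonsingular.
For each x ∈ F_17, compute rhs = x³ + 8·x + 0 mod 17, then count y ∈ F_17 with y² ≡ rhs.
  x = 0: rhs = 0, matching y values: 0 (1 points).
  x = 1: rhs = 9, matching y values: 3, 14 (2 points).
  x = 2: rhs = 7, matching y values: none (0 points).
  x = 3: rhs = 0, matching y values: 0 (1 points).
  x = 4: rhs = 11, matching y values: none (0 points).
  x = 5: rhs = 12, matching y values: none (0 points).
  x = 6: rhs = 9, matching y values: 3, 14 (2 points).
  x = 7: rhs = 8, matching y values: 5, 12 (2 points).
  x = 8: rhs = 15, matching y values: 7, 10 (2 points).
  x = 9: rhs = 2, matching y values: 6, 11 (2 points).
  x = 10: rhs = 9, matching y values: 3, 14 (2 points).
  x = 11: rhs = 8, matching y values: 5, 12 (2 points).
  x = 12: rhs = 5, matching y values: none (0 points).
  x = 13: rhs = 6, matching y values: none (0 points).
  x = 14: rhs = 0, matching y values: 0 (1 points).
  x = 15: rhs = 10, matching y values: none (0 points).
  x = 16: rhs = 8, matching y values: 5, 12 (2 points).
Total affine count: 19.
Full point count |E(F_17)| = 19 + 1 = 20.
Hasse bound: |20 − (17+1)| = |2| = 2 ≤ 2√17 ≈ 8.2462 ✓.


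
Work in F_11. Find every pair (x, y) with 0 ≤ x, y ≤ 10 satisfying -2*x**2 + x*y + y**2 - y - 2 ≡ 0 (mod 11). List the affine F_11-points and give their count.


Affine F_11-points: {(0, 2), (0, 10), (1, 2), (1, 9), (5, 8), (5, 10), (9, 5), (9, 9), (10, 5), (10, 8)}; count = 10.

For each of the 121 pairs (x, y) ∈ F_11², evaluate f(x, y) mod 11. Record the zeros.
  x = 0: [0↦9, 1↦9, 2↦0, 3↦4, 4↦10, 5↦7, 6↦6, 7↦7, 8↦10, 9↦4, 10↦0]  zeros at y ∈ {2, 10}
  x = 1: [0↦7, 1↦8, 2↦0, 3↦5, 4↦1, 5↦10, 6↦10, 7↦1, 8↦5, 9↦0, 10↦8]  zeros at y ∈ {2, 9}
  x = 2: [0↦1, 1↦3, 2↦7, 3↦2, 4↦10, 5↦9, 6↦10, 7↦2, 8↦7, 9↦3, 10↦1]  zeros at y ∈ ∅
  x = 3: [0↦2, 1↦5, 2↦10, 3↦6, 4↦4, 5↦4, 6↦6, 7↦10, 8↦5, 9↦2, 10↦1]  zeros at y ∈ ∅
  x = 4: [0↦10, 1↦3, 2↦9, 3↦6, 4↦5, 5↦6, 6↦9, 7↦3, 8↦10, 9↦8, 10↦8]  zeros at y ∈ ∅
  x = 5: [0↦3, 1↦8, 2↦4, 3↦2, 4↦2, 5↦4, 6↦8, 7↦3, 8↦0, 9↦10, 10↦0]  zeros at y ∈ {8, 10}
  x = 6: [0↦3, 1↦9, 2↦6, 3↦5, 4↦6, 5↦9, 6↦3, 7↦10, 8↦8, 9↦8, 10↦10]  zeros at y ∈ ∅
  x = 7: [0↦10, 1↦6, 2↦4, 3↦4, 4↦6, 5↦10, 6↦5, 7↦2, 8↦1, 9↦2, 10↦5]  zeros at y ∈ ∅
  x = 8: [0↦2, 1↦10, 2↦9, 3↦10, 4↦2, 5↦7, 6↦3, 7↦1, 8↦1, 9↦3, 10↦7]  zeros at y ∈ ∅
  x = 9: [0↦1, 1↦10, 2↦10, 3↦1, 4↦5, 5↦0, 6↦8, 7↦7, 8↦8, 9↦0, 10↦5]  zeros at y ∈ {5, 9}
  x = 10: [0↦7, 1↦6, 2↦7, 3↦10, 4↦4, 5↦0, 6↦9, 7↦9, 8↦0, 9↦4, 10↦10]  zeros at y ∈ {5, 8}
Collecting zeros: affine points = {(0, 2), (0, 10), (1, 2), (1, 9), (5, 8), (5, 10), (9, 5), (9, 9), (10, 5), (10, 8)}.
Total count |C(F_11)_aff| = 10.


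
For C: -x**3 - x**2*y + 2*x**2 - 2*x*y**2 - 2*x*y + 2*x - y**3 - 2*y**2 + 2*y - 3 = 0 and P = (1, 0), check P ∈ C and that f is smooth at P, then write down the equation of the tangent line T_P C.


Tangent line at P: 3*x - y - 3 = 0.

Step 1: f(1, 0) = 0, so P lies on C.
Step 2: partial derivatives
  f_x(x, y) = -3*x**2 - 2*x*y + 4*x - 2*y**2 - 2*y + 2, f_y(x, y) = -x**2 - 4*x*y - 2*x - 3*y**2 - 4*y + 2.
  f_x(P) = 3, f_y(P) = -1 (gradient nonzero, so P is smooth).
Step 3: tangent line at P: 3·(x − 1) + -1·(y − 0) = 0.
Expanding: 3*x - y - 3 = 0.


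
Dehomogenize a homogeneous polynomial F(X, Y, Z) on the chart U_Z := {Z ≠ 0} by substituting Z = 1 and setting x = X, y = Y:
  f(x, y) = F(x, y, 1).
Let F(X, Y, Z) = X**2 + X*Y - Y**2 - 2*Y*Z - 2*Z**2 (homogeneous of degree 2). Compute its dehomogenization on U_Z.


f(x, y) = x**2 + x*y - y**2 - 2*y - 2

On U_Z we set Z = 1. Each monomial c·X^i·Y^j·Z^k in F becomes c·x^i·y^j·1^k = c·x^i·y^j.
Substituting Z = 1: F(X, Y, 1) = x**2 + x*y - y**2 - 2*y - 2.
Note: deg(f) ≤ deg(F) = 2; strict inequality happens when F is divisible by Z (lost terms).


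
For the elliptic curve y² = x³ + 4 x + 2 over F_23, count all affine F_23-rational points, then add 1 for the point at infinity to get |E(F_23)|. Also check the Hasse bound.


Affine points = {(0, 5), (0, 18), (2, 8), (2, 15), (3, 8), (3, 15), (4, 6), (4, 17), (5, 3), (5, 20), (6, 9), (6, 14), (9, 10), (9, 13), (18, 8), (18, 15), (20, 3), (20, 20), (21, 3), (21, 20)}; affine count = 20; |E(F_23)| = 21.

Discriminant check: Δ ∝ 4a³ + 27b² = 4·4³ + 27·2² = 4·64 + 27·4 ≡ 19 (mod 23). Nonzero ⇒ E is nonsingular.
For each x ∈ F_23, compute rhs = x³ + 4·x + 2 mod 23, then count y ∈ F_23 with y² ≡ rhs.
  x = 0: rhs = 2, matching y values: 5, 18 (2 points).
  x = 1: rhs = 7, matching y values: none (0 points).
  x = 2: rhs = 18, matching y values: 8, 15 (2 points).
  x = 3: rhs = 18, matching y values: 8, 15 (2 points).
  x = 4: rhs = 13, matching y values: 6, 17 (2 points).
  x = 5: rhs = 9, matching y values: 3, 20 (2 points).
  x = 6: rhs = 12, matching y values: 9, 14 (2 points).
  x = 7: rhs = 5, matching y values: none (0 points).
  x = 8: rhs = 17, matching y values: none (0 points).
  x = 9: rhs = 8, matching y values: 10, 13 (2 points).
  x = 10: rhs = 7, matching y values: none (0 points).
  x = 11: rhs = 20, matching y values: none (0 points).
  x = 12: rhs = 7, matching y values: none (0 points).
  x = 13: rhs = 20, matching y values: none (0 points).
  x = 14: rhs = 19, matching y values: none (0 points).
  x = 15: rhs = 10, matching y values: none (0 points).
  x = 16: rhs = 22, matching y values: none (0 points).
  x = 17: rhs = 15, matching y values: none (0 points).
  x = 18: rhs = 18, matching y values: 8, 15 (2 points).
  x = 19: rhs = 14, matching y values: none (0 points).
  x = 20: rhs = 9, matching y values: 3, 20 (2 points).
  x = 21: rhs = 9, matching y values: 3, 20 (2 points).
  x = 22: rhs = 20, matching y values: none (0 points).
Total affine count: 20.
Full point count |E(F_23)| = 20 + 1 = 21.
Hasse bound: |21 − (23+1)| = |-3| = 3 ≤ 2√23 ≈ 9.5917 ✓.


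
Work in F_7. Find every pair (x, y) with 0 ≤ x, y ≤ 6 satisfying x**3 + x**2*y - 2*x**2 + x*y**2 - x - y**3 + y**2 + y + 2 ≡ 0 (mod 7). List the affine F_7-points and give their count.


Affine F_7-points: {(0, 2), (0, 4), (1, 0), (2, 0), (2, 1), (2, 2), (3, 1), (5, 2), (6, 0), (6, 3), (6, 4)}; count = 11.

For each of the 49 pairs (x, y) ∈ F_7², evaluate f(x, y) mod 7. Record the zeros.
  x = 0: [0↦2, 1↦3, 2↦0, 3↦1, 4↦0, 5↦5, 6↦3]  zeros at y ∈ {2, 4}
  x = 1: [0↦0, 1↦3, 2↦4, 3↦4, 4↦4, 5↦5, 6↦1]  zeros at y ∈ {0}
  x = 2: [0↦0, 1↦0, 2↦0, 3↦1, 4↦4, 5↦3, 6↦6]  zeros at y ∈ {0, 1, 2}
  x = 3: [0↦1, 1↦0, 2↦1, 3↦5, 4↦6, 5↦5, 6↦3]  zeros at y ∈ {1}
  x = 4: [0↦2, 1↦2, 2↦6, 3↦1, 4↦2, 5↦3, 6↦5]  zeros at y ∈ ∅
  x = 5: [0↦2, 1↦5, 2↦0, 3↦2, 4↦5, 5↦3, 6↦4]  zeros at y ∈ {2}
  x = 6: [0↦0, 1↦1, 2↦3, 3↦0, 4↦0, 5↦4, 6↦6]  zeros at y ∈ {0, 3, 4}
Collecting zeros: affine points = {(0, 2), (0, 4), (1, 0), (2, 0), (2, 1), (2, 2), (3, 1), (5, 2), (6, 0), (6, 3), (6, 4)}.
Total count |C(F_7)_aff| = 11.


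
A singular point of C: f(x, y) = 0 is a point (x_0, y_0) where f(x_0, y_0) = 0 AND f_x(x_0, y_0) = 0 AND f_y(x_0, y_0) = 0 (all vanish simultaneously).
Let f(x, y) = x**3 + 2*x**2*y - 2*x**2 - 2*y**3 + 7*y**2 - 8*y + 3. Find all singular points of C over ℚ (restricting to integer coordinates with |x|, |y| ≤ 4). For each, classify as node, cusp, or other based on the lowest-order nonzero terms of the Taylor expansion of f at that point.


Singular points: {(0, 1)}; classification: cusp.

Compute partial derivatives:
  f_x = 3*x**2 + 4*x*y - 4*x.
  f_y = 2*x**2 - 6*y**2 + 14*y - 8.
Scan x_0 ∈ {−4, ..., 4}. For each x_0, f_y(x_0, y) is a polynomial in y; find its integer roots y ∈ {−4, ..., 4}, then test f_x and f at those candidates.
  x = -4: f_y(-4, y) = -6*y**2 + 14*y + 24; no integer root y with |y| ≤ 4.
  x = -3: f_y(-3, y) = -6*y**2 + 14*y + 10; no integer root y with |y| ≤ 4.
  x = -2: f_y(-2, y) = -6*y**2 + 14*y; vanishes at y ∈ {0}. (-2, 0): f_x = 20 ≠ 0.
  x = -1: f_y(-1, y) = -6*y**2 + 14*y - 6; no integer root y with |y| ≤ 4.
  x = 0: f_y(0, y) = -6*y**2 + 14*y - 8; vanishes at y ∈ {1}. (0, 1): f_x = 0, f = 0 — SINGULAR.
  x = 1: f_y(1, y) = -6*y**2 + 14*y - 6; no integer root y with |y| ≤ 4.
  x = 2: f_y(2, y) = -6*y**2 + 14*y; vanishes at y ∈ {0}. (2, 0): f_x = 4 ≠ 0.
  x = 3: f_y(3, y) = -6*y**2 + 14*y + 10; no integer root y with |y| ≤ 4.
  x = 4: f_y(4, y) = -6*y**2 + 14*y + 24; no integer root y with |y| ≤ 4.
Only singular point on the grid: (0, 1).
Classify: substitute x = 0 + u, y = 1 + v and expand: f = u**3 + 2*u**2*v - 2*v**3 + v**2.
No constant or linear terms (consistent with a singular point). Quadratic part: v**2. Cubic part: u**3 + 2*u**2*v - 2*v**3.
The quadratic part v**2 is a perfect square, so there is a single (double) tangent line v = 0, i.e. y = 1. Restricting the cubic part to that line (v = 0) leaves u**3 ≠ 0, so f is not divisible by v and the branch is v² ≈ -u**3 to lowest order — this is a cusp.
Classification: cusp.
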